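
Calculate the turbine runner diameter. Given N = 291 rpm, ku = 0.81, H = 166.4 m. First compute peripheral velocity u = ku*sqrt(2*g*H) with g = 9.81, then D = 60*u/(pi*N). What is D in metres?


u = 0.81 * sqrt(2*9.81*166.4) = 46.2819 m/s
D = 60 * 46.2819 / (pi * 291) = 3.0375 m


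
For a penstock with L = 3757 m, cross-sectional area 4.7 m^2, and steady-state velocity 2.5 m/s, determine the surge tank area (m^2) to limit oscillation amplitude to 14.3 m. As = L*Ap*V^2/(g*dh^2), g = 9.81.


As = 3757 * 4.7 * 2.5^2 / (9.81 * 14.3^2) = 55.0146 m^2


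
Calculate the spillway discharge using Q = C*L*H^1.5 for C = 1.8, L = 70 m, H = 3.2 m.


Q = 1.8 * 70 * 3.2^1.5 = 721.2661 m^3/s


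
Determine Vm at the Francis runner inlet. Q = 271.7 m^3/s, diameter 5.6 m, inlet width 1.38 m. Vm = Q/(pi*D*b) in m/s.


Vm = 271.7 / (pi * 5.6 * 1.38) = 11.1911 m/s


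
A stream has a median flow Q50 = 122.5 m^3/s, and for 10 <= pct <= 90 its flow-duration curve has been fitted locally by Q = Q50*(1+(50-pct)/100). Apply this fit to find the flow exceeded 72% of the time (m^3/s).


Q = 122.5 * (1 + (50 - 72)/100) = 95.5500 m^3/s


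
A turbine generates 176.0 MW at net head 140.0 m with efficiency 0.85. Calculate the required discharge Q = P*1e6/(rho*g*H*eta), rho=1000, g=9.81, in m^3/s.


Q = 176.0 * 1e6 / (1000 * 9.81 * 140.0 * 0.85) = 150.7637 m^3/s


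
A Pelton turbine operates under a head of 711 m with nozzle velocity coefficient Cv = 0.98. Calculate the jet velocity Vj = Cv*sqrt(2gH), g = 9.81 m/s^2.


Vj = 0.98 * sqrt(2*9.81*711) = 115.7472 m/s


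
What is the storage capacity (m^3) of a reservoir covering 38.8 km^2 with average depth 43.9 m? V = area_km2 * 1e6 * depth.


V = 38.8 * 1e6 * 43.9 = 1.7033e+09 m^3


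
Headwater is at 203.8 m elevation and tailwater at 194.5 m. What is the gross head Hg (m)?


Hg = 203.8 - 194.5 = 9.3000 m


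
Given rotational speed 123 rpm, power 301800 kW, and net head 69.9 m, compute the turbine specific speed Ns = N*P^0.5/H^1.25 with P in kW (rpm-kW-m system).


Ns = 123 * 301800^0.5 / 69.9^1.25 = 334.3245


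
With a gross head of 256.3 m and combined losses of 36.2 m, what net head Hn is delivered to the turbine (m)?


Hn = 256.3 - 36.2 = 220.1000 m


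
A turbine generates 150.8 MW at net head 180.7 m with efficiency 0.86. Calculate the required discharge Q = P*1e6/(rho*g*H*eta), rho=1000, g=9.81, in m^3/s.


Q = 150.8 * 1e6 / (1000 * 9.81 * 180.7 * 0.86) = 98.9181 m^3/s


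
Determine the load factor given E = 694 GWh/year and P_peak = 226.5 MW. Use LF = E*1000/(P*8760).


LF = 694 * 1000 / (226.5 * 8760) = 0.3498


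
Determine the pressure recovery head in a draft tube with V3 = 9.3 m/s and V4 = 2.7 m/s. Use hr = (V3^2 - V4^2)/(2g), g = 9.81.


hr = (9.3^2 - 2.7^2) / (2*9.81) = 4.0367 m


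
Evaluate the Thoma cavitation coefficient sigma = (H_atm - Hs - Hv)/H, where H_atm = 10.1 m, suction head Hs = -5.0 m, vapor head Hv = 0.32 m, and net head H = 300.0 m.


sigma = (10.1 - (-5.0) - 0.32) / 300.0 = 0.0493


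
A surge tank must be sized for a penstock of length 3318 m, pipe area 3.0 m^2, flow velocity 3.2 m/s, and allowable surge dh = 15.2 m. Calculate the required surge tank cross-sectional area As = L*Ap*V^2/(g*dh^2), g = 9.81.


As = 3318 * 3.0 * 3.2^2 / (9.81 * 15.2^2) = 44.9719 m^2


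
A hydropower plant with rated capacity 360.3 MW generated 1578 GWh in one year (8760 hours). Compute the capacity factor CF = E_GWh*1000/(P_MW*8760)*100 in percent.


CF = 1578 * 1000 / (360.3 * 8760) * 100 = 49.9964 %


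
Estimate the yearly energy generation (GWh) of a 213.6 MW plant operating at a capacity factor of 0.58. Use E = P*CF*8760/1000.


E = 213.6 * 0.58 * 8760 / 1000 = 1085.2589 GWh


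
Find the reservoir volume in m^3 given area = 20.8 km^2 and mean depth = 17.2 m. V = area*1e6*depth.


V = 20.8 * 1e6 * 17.2 = 3.5776e+08 m^3


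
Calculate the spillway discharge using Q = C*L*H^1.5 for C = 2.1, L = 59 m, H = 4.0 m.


Q = 2.1 * 59 * 4.0^1.5 = 991.2000 m^3/s


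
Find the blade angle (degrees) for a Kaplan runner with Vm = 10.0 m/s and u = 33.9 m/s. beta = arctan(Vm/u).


beta = arctan(10.0 / 33.9) = 16.4353 degrees


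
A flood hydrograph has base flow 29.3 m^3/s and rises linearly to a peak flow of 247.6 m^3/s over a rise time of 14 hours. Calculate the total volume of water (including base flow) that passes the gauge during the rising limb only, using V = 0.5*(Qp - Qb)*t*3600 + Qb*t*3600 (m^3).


V = 0.5*(247.6 - 29.3)*14*3600 + 29.3*14*3600 = 6.9779e+06 m^3


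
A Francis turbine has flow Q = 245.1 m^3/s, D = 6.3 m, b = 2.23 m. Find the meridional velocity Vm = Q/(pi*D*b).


Vm = 245.1 / (pi * 6.3 * 2.23) = 5.5533 m/s


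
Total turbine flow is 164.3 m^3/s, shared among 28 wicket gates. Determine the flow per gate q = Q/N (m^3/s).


q = 164.3 / 28 = 5.8679 m^3/s


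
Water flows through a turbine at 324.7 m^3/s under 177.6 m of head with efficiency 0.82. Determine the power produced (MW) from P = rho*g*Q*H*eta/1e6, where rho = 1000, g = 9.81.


P = 1000 * 9.81 * 324.7 * 177.6 * 0.82 / 1e6 = 463.8826 MW


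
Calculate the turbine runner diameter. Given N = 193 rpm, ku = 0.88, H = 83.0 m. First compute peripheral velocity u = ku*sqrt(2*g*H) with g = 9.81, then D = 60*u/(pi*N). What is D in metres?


u = 0.88 * sqrt(2*9.81*83.0) = 35.5117 m/s
D = 60 * 35.5117 / (pi * 193) = 3.5141 m


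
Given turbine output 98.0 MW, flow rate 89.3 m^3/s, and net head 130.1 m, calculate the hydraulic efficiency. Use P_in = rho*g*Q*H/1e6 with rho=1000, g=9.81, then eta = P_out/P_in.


P_in = 1000 * 9.81 * 89.3 * 130.1 / 1e6 = 113.9719 MW
eta = 98.0 / 113.9719 = 0.8599


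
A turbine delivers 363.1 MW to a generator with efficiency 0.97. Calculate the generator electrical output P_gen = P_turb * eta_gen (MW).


P_gen = 363.1 * 0.97 = 352.2070 MW


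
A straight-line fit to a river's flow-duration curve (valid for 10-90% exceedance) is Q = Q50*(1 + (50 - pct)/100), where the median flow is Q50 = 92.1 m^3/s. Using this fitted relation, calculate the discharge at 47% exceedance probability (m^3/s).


Q = 92.1 * (1 + (50 - 47)/100) = 94.8630 m^3/s


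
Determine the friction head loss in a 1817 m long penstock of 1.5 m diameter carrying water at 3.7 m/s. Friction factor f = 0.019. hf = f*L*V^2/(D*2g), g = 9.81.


hf = 0.019 * 1817 * 3.7^2 / (1.5 * 2 * 9.81) = 16.0591 m


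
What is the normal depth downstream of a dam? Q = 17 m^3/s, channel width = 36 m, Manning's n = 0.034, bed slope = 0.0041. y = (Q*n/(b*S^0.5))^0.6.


y = (17 * 0.034 / (36 * 0.0041^0.5))^0.6 = 0.4361 m


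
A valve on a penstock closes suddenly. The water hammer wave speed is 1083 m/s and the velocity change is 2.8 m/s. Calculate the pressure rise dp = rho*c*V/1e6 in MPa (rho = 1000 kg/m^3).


dp = 1000 * 1083 * 2.8 / 1e6 = 3.0324 MPa


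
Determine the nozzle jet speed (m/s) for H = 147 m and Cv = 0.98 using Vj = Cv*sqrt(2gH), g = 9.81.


Vj = 0.98 * sqrt(2*9.81*147) = 52.6301 m/s


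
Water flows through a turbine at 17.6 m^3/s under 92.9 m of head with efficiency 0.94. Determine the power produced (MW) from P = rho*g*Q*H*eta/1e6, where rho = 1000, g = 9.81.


P = 1000 * 9.81 * 17.6 * 92.9 * 0.94 / 1e6 = 15.0774 MW


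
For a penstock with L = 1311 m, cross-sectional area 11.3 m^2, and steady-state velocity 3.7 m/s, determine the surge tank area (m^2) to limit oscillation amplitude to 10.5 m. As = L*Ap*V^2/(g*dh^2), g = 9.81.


As = 1311 * 11.3 * 3.7^2 / (9.81 * 10.5^2) = 187.5154 m^2


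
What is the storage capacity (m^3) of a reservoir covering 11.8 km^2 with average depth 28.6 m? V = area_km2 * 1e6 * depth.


V = 11.8 * 1e6 * 28.6 = 3.3748e+08 m^3


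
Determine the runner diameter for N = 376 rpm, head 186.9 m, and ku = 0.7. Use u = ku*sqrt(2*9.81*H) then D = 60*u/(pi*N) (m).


u = 0.7 * sqrt(2*9.81*186.9) = 42.3889 m/s
D = 60 * 42.3889 / (pi * 376) = 2.1531 m


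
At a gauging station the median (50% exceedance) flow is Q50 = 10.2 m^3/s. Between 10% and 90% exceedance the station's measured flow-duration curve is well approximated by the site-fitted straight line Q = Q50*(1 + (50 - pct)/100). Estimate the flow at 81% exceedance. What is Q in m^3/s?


Q = 10.2 * (1 + (50 - 81)/100) = 7.0380 m^3/s


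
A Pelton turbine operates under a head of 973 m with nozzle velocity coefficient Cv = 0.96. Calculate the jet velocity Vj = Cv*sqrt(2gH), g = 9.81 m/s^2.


Vj = 0.96 * sqrt(2*9.81*973) = 132.6408 m/s


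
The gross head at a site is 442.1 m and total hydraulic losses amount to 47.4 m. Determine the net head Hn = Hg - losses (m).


Hn = 442.1 - 47.4 = 394.7000 m


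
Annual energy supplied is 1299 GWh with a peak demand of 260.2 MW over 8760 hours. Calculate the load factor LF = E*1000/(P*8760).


LF = 1299 * 1000 / (260.2 * 8760) = 0.5699


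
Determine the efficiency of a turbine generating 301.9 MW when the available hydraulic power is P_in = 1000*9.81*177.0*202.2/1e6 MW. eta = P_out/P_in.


P_in = 1000 * 9.81 * 177.0 * 202.2 / 1e6 = 351.0940 MW
eta = 301.9 / 351.0940 = 0.8599


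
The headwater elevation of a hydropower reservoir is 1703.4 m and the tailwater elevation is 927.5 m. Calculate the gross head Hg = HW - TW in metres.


Hg = 1703.4 - 927.5 = 775.9000 m


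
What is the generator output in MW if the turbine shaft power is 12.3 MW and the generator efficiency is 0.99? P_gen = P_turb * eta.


P_gen = 12.3 * 0.99 = 12.1770 MW


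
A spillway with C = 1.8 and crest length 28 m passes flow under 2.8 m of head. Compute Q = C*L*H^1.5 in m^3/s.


Q = 1.8 * 28 * 2.8^1.5 = 236.1389 m^3/s


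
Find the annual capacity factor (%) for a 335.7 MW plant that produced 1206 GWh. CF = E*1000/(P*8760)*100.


CF = 1206 * 1000 / (335.7 * 8760) * 100 = 41.0102 %


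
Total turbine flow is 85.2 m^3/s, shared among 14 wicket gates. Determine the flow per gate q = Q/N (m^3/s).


q = 85.2 / 14 = 6.0857 m^3/s


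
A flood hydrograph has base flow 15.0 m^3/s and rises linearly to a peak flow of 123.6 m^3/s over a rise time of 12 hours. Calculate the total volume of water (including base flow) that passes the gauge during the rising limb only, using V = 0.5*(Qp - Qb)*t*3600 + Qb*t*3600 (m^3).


V = 0.5*(123.6 - 15.0)*12*3600 + 15.0*12*3600 = 2.9938e+06 m^3


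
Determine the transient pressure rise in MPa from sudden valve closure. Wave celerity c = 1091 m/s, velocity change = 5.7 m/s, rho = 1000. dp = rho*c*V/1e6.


dp = 1000 * 1091 * 5.7 / 1e6 = 6.2187 MPa


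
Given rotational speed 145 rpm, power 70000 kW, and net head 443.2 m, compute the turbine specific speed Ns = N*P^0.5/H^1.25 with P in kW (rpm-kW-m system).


Ns = 145 * 70000^0.5 / 443.2^1.25 = 18.8655


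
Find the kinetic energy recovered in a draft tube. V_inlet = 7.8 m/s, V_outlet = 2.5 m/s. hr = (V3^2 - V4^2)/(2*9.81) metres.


hr = (7.8^2 - 2.5^2) / (2*9.81) = 2.7824 m


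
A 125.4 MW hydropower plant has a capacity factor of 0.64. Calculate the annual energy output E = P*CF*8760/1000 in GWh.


E = 125.4 * 0.64 * 8760 / 1000 = 703.0426 GWh


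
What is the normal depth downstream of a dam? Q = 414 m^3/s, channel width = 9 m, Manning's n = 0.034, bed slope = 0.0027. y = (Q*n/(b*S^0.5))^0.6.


y = (414 * 0.034 / (9 * 0.0027^0.5))^0.6 = 7.7114 m


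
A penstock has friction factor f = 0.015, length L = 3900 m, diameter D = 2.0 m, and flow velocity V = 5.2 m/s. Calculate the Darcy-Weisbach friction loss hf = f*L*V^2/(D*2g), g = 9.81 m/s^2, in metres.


hf = 0.015 * 3900 * 5.2^2 / (2.0 * 2 * 9.81) = 40.3119 m


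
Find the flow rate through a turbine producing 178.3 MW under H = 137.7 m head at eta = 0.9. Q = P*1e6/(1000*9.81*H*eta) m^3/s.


Q = 178.3 * 1e6 / (1000 * 9.81 * 137.7 * 0.9) = 146.6580 m^3/s


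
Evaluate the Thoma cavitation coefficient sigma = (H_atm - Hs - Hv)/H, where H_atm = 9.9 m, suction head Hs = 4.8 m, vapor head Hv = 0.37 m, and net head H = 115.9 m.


sigma = (9.9 - 4.8 - 0.37) / 115.9 = 0.0408


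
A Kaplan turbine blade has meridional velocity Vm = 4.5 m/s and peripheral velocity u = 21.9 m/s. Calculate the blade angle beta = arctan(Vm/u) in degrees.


beta = arctan(4.5 / 21.9) = 11.6115 degrees


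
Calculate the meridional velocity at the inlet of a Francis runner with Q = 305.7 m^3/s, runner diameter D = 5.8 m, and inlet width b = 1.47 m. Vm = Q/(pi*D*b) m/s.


Vm = 305.7 / (pi * 5.8 * 1.47) = 11.4130 m/s


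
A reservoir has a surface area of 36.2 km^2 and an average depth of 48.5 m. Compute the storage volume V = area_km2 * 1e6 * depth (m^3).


V = 36.2 * 1e6 * 48.5 = 1.7557e+09 m^3


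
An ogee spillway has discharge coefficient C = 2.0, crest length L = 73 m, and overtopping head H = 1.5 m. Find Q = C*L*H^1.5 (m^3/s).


Q = 2.0 * 73 * 1.5^1.5 = 268.2191 m^3/s


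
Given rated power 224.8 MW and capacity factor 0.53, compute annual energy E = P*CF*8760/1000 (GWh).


E = 224.8 * 0.53 * 8760 / 1000 = 1043.7014 GWh


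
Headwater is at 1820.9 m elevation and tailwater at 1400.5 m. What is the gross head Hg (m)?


Hg = 1820.9 - 1400.5 = 420.4000 m


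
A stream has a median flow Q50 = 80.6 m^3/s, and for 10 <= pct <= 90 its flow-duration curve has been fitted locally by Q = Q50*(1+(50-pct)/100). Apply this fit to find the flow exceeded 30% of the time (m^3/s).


Q = 80.6 * (1 + (50 - 30)/100) = 96.7200 m^3/s


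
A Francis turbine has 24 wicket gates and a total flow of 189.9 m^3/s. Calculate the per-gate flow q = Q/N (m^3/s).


q = 189.9 / 24 = 7.9125 m^3/s


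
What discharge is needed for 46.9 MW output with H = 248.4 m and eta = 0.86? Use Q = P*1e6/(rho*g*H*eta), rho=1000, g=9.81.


Q = 46.9 * 1e6 / (1000 * 9.81 * 248.4 * 0.86) = 22.3797 m^3/s


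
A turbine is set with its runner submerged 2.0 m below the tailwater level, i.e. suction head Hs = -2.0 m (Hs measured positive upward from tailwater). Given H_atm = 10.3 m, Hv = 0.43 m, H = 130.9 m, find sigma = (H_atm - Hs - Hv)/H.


sigma = (10.3 - (-2.0) - 0.43) / 130.9 = 0.0907


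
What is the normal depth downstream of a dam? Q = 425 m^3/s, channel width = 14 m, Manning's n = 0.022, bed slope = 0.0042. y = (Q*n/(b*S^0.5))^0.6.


y = (425 * 0.022 / (14 * 0.0042^0.5))^0.6 = 4.0535 m


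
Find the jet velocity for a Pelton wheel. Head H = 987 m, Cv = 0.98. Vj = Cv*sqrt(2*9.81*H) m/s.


Vj = 0.98 * sqrt(2*9.81*987) = 136.3748 m/s


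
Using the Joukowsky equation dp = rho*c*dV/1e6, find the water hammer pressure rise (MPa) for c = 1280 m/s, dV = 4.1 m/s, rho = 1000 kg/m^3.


dp = 1000 * 1280 * 4.1 / 1e6 = 5.2480 MPa


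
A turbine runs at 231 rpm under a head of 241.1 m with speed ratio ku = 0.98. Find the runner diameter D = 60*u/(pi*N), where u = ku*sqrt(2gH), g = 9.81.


u = 0.98 * sqrt(2*9.81*241.1) = 67.4022 m/s
D = 60 * 67.4022 / (pi * 231) = 5.5727 m


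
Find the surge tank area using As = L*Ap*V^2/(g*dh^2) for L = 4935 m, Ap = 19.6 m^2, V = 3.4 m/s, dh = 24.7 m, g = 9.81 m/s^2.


As = 4935 * 19.6 * 3.4^2 / (9.81 * 24.7^2) = 186.8264 m^2


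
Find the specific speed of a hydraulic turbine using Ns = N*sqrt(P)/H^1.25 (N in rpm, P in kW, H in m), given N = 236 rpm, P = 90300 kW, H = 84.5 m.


Ns = 236 * 90300^0.5 / 84.5^1.25 = 276.8121


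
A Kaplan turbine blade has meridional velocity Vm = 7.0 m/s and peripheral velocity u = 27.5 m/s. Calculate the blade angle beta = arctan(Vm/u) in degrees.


beta = arctan(7.0 / 27.5) = 14.2811 degrees


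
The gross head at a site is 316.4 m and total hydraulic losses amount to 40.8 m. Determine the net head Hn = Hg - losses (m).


Hn = 316.4 - 40.8 = 275.6000 m


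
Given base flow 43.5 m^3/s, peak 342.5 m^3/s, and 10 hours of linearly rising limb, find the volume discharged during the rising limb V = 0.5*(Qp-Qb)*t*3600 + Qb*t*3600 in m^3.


V = 0.5*(342.5 - 43.5)*10*3600 + 43.5*10*3600 = 6.9480e+06 m^3


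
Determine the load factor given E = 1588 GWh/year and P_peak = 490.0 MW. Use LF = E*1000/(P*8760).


LF = 1588 * 1000 / (490.0 * 8760) = 0.3700


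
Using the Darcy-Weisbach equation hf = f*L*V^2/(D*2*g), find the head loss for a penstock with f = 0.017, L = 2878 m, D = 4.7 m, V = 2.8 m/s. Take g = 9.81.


hf = 0.017 * 2878 * 2.8^2 / (4.7 * 2 * 9.81) = 4.1597 m


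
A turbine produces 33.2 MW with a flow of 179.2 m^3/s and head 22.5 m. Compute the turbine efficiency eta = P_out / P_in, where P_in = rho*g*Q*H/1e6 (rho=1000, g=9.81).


P_in = 1000 * 9.81 * 179.2 * 22.5 / 1e6 = 39.5539 MW
eta = 33.2 / 39.5539 = 0.8394


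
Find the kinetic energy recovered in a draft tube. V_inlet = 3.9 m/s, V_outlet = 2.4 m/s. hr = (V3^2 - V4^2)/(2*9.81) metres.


hr = (3.9^2 - 2.4^2) / (2*9.81) = 0.4817 m


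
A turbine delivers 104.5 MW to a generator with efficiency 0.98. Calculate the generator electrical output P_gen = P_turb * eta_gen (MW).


P_gen = 104.5 * 0.98 = 102.4100 MW


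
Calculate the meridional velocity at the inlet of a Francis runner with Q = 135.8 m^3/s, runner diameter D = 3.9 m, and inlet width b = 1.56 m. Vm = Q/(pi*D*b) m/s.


Vm = 135.8 / (pi * 3.9 * 1.56) = 7.1049 m/s


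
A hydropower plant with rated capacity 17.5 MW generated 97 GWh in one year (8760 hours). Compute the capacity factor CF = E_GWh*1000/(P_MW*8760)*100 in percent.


CF = 97 * 1000 / (17.5 * 8760) * 100 = 63.2746 %


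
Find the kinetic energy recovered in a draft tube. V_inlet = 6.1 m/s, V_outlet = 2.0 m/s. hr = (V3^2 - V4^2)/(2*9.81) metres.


hr = (6.1^2 - 2.0^2) / (2*9.81) = 1.6927 m


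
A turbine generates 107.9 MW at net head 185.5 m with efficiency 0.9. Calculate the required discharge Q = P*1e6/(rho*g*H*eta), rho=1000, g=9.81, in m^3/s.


Q = 107.9 * 1e6 / (1000 * 9.81 * 185.5 * 0.9) = 65.8819 m^3/s


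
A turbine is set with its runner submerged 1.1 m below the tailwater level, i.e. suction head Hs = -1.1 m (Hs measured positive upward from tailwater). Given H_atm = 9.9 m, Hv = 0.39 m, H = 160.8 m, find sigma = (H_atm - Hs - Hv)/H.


sigma = (9.9 - (-1.1) - 0.39) / 160.8 = 0.0660


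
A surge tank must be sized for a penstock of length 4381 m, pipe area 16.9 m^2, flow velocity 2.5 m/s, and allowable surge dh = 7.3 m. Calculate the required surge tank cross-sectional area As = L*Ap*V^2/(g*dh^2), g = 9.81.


As = 4381 * 16.9 * 2.5^2 / (9.81 * 7.3^2) = 885.1671 m^2


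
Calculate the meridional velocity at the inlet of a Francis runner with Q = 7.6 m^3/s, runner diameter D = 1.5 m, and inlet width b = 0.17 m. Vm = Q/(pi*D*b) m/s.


Vm = 7.6 / (pi * 1.5 * 0.17) = 9.4869 m/s


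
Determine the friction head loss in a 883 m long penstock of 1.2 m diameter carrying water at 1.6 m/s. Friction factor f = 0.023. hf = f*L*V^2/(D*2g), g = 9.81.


hf = 0.023 * 883 * 1.6^2 / (1.2 * 2 * 9.81) = 2.2083 m


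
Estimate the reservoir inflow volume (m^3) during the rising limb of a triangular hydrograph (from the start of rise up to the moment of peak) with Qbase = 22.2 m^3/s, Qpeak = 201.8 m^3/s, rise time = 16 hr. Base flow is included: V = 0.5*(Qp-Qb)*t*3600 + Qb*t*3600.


V = 0.5*(201.8 - 22.2)*16*3600 + 22.2*16*3600 = 6.4512e+06 m^3


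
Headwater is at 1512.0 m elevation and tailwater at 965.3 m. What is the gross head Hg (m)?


Hg = 1512.0 - 965.3 = 546.7000 m


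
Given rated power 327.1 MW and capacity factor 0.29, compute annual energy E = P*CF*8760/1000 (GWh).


E = 327.1 * 0.29 * 8760 / 1000 = 830.9648 GWh


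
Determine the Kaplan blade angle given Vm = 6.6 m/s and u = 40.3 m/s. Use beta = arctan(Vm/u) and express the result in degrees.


beta = arctan(6.6 / 40.3) = 9.3009 degrees


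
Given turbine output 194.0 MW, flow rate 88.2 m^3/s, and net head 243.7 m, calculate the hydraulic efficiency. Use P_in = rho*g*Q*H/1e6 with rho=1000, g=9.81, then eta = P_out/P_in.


P_in = 1000 * 9.81 * 88.2 * 243.7 / 1e6 = 210.8595 MW
eta = 194.0 / 210.8595 = 0.9200


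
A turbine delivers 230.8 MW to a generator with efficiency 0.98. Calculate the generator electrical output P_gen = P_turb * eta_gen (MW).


P_gen = 230.8 * 0.98 = 226.1840 MW


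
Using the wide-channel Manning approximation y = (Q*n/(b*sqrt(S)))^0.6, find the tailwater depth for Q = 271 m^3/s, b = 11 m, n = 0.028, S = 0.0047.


y = (271 * 0.028 / (11 * 0.0047^0.5))^0.6 = 3.9959 m


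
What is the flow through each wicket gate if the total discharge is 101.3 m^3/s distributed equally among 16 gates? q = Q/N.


q = 101.3 / 16 = 6.3312 m^3/s


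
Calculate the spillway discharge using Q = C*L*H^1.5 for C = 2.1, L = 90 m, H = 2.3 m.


Q = 2.1 * 90 * 2.3^1.5 = 659.2552 m^3/s


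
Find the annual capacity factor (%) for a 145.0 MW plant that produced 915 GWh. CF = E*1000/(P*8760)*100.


CF = 915 * 1000 / (145.0 * 8760) * 100 = 72.0359 %


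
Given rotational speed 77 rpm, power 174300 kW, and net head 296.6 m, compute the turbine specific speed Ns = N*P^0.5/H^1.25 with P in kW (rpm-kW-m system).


Ns = 77 * 174300^0.5 / 296.6^1.25 = 26.1171


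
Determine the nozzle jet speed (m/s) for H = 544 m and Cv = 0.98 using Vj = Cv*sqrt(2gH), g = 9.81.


Vj = 0.98 * sqrt(2*9.81*544) = 101.2453 m/s


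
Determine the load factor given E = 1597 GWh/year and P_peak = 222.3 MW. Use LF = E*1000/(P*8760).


LF = 1597 * 1000 / (222.3 * 8760) = 0.8201


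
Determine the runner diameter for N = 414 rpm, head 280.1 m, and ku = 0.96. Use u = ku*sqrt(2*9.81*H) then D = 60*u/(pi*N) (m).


u = 0.96 * sqrt(2*9.81*280.1) = 71.1668 m/s
D = 60 * 71.1668 / (pi * 414) = 3.2831 m


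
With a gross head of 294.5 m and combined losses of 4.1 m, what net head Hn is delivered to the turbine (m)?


Hn = 294.5 - 4.1 = 290.4000 m


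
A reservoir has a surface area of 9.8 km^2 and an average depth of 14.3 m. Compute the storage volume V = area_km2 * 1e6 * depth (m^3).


V = 9.8 * 1e6 * 14.3 = 1.4014e+08 m^3


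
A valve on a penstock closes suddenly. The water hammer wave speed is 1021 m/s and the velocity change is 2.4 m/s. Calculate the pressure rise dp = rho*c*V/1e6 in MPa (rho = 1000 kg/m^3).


dp = 1000 * 1021 * 2.4 / 1e6 = 2.4504 MPa


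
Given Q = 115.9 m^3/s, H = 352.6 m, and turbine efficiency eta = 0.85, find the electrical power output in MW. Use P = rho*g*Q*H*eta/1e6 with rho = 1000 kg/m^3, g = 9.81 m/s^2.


P = 1000 * 9.81 * 115.9 * 352.6 * 0.85 / 1e6 = 340.7640 MW


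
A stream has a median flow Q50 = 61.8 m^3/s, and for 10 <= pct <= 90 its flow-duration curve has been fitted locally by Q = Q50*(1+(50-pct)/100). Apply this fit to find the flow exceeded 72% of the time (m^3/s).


Q = 61.8 * (1 + (50 - 72)/100) = 48.2040 m^3/s


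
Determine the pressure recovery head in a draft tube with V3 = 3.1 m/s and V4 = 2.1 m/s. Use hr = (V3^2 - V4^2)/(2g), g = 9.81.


hr = (3.1^2 - 2.1^2) / (2*9.81) = 0.2650 m


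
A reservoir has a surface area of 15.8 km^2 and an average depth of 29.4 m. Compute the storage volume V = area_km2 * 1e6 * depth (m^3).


V = 15.8 * 1e6 * 29.4 = 4.6452e+08 m^3


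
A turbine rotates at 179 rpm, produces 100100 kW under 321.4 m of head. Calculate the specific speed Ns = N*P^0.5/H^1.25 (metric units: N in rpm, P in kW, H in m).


Ns = 179 * 100100^0.5 / 321.4^1.25 = 41.6162


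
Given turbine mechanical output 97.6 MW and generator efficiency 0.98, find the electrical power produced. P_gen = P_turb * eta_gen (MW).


P_gen = 97.6 * 0.98 = 95.6480 MW


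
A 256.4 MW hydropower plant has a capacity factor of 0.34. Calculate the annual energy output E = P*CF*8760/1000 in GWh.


E = 256.4 * 0.34 * 8760 / 1000 = 763.6618 GWh


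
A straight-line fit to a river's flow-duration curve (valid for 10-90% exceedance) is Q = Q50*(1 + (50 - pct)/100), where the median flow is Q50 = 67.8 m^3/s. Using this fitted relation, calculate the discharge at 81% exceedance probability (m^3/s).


Q = 67.8 * (1 + (50 - 81)/100) = 46.7820 m^3/s


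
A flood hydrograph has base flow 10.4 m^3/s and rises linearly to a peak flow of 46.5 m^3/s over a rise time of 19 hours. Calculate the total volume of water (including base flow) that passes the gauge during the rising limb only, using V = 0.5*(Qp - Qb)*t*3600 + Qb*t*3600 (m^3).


V = 0.5*(46.5 - 10.4)*19*3600 + 10.4*19*3600 = 1.9460e+06 m^3


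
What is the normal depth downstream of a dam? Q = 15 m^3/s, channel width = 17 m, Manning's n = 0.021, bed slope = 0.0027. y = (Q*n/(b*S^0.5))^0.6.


y = (15 * 0.021 / (17 * 0.0027^0.5))^0.6 = 0.5387 m


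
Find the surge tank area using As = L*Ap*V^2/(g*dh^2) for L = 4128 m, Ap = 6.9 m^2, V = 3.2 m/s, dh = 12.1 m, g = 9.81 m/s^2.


As = 4128 * 6.9 * 3.2^2 / (9.81 * 12.1^2) = 203.0715 m^2


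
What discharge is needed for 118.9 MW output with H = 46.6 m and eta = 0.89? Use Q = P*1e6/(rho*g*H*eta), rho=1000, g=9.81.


Q = 118.9 * 1e6 / (1000 * 9.81 * 46.6 * 0.89) = 292.2382 m^3/s


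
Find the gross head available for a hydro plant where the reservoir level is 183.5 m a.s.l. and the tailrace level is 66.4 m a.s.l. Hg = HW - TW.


Hg = 183.5 - 66.4 = 117.1000 m


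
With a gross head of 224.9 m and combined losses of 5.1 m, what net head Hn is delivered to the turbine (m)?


Hn = 224.9 - 5.1 = 219.8000 m


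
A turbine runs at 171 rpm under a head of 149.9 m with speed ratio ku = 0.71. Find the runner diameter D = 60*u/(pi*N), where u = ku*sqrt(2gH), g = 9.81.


u = 0.71 * sqrt(2*9.81*149.9) = 38.5042 m/s
D = 60 * 38.5042 / (pi * 171) = 4.3005 m


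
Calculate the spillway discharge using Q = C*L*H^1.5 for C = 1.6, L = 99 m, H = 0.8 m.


Q = 1.6 * 99 * 0.8^1.5 = 113.3418 m^3/s


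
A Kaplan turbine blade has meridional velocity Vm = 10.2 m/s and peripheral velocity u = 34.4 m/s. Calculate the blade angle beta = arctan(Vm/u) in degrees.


beta = arctan(10.2 / 34.4) = 16.5157 degrees


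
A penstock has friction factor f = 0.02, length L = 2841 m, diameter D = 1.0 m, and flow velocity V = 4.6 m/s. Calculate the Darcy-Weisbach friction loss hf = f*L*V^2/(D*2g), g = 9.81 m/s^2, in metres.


hf = 0.02 * 2841 * 4.6^2 / (1.0 * 2 * 9.81) = 61.2799 m


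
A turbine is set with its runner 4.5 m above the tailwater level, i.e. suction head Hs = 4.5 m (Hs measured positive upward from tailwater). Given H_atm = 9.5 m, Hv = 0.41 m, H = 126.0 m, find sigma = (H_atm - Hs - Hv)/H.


sigma = (9.5 - 4.5 - 0.41) / 126.0 = 0.0364


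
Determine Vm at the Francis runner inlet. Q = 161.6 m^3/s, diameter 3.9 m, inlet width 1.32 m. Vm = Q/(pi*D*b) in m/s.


Vm = 161.6 / (pi * 3.9 * 1.32) = 9.9920 m/s


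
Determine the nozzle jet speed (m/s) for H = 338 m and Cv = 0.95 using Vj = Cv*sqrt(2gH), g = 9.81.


Vj = 0.95 * sqrt(2*9.81*338) = 77.3627 m/s


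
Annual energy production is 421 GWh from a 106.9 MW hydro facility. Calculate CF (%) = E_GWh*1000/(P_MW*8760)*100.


CF = 421 * 1000 / (106.9 * 8760) * 100 = 44.9573 %


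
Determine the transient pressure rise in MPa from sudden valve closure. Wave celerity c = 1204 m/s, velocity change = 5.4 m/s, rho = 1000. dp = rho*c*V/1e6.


dp = 1000 * 1204 * 5.4 / 1e6 = 6.5016 MPa


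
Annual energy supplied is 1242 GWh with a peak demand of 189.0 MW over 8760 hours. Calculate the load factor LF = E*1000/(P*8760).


LF = 1242 * 1000 / (189.0 * 8760) = 0.7502


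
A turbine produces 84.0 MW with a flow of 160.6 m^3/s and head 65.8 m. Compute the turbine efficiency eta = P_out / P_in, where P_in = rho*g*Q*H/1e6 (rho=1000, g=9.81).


P_in = 1000 * 9.81 * 160.6 * 65.8 / 1e6 = 103.6670 MW
eta = 84.0 / 103.6670 = 0.8103


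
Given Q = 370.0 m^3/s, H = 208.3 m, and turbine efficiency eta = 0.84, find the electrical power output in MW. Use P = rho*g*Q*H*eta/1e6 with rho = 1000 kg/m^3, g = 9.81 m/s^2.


P = 1000 * 9.81 * 370.0 * 208.3 * 0.84 / 1e6 = 635.0959 MW


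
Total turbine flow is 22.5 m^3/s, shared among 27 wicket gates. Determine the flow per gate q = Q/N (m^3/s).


q = 22.5 / 27 = 0.8333 m^3/s


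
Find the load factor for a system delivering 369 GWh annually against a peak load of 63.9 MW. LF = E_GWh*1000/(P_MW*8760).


LF = 369 * 1000 / (63.9 * 8760) = 0.6592


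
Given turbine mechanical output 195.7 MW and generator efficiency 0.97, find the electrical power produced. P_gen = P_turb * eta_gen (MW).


P_gen = 195.7 * 0.97 = 189.8290 MW


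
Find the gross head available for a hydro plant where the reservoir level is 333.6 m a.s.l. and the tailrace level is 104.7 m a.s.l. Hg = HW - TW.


Hg = 333.6 - 104.7 = 228.9000 m


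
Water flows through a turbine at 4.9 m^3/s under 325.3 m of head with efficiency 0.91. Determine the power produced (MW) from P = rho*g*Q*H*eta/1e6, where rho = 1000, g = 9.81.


P = 1000 * 9.81 * 4.9 * 325.3 * 0.91 / 1e6 = 14.2295 MW


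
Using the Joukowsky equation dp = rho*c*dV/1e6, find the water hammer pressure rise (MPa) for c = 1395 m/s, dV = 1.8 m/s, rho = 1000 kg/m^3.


dp = 1000 * 1395 * 1.8 / 1e6 = 2.5110 MPa


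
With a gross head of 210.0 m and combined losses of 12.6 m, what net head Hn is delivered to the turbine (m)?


Hn = 210.0 - 12.6 = 197.4000 m


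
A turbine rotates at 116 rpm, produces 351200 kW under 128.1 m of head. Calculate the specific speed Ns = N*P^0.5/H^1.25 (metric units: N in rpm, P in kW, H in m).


Ns = 116 * 351200^0.5 / 128.1^1.25 = 159.5140


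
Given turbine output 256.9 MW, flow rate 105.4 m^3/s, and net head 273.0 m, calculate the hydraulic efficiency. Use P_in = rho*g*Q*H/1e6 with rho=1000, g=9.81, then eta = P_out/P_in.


P_in = 1000 * 9.81 * 105.4 * 273.0 / 1e6 = 282.2749 MW
eta = 256.9 / 282.2749 = 0.9101


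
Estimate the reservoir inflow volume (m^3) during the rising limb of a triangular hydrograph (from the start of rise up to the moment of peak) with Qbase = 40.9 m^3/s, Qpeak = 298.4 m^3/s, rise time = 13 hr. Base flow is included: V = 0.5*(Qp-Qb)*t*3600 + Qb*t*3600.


V = 0.5*(298.4 - 40.9)*13*3600 + 40.9*13*3600 = 7.9396e+06 m^3


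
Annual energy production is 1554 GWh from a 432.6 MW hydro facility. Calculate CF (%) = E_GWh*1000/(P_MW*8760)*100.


CF = 1554 * 1000 / (432.6 * 8760) * 100 = 41.0072 %


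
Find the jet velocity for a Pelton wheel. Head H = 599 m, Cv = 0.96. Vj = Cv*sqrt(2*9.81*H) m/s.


Vj = 0.96 * sqrt(2*9.81*599) = 104.0721 m/s


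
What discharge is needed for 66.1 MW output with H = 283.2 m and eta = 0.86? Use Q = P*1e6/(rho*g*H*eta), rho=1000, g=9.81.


Q = 66.1 * 1e6 / (1000 * 9.81 * 283.2 * 0.86) = 27.6656 m^3/s


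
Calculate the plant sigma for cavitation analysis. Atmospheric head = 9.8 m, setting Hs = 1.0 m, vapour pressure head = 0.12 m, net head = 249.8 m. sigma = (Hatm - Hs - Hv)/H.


sigma = (9.8 - 1.0 - 0.12) / 249.8 = 0.0347


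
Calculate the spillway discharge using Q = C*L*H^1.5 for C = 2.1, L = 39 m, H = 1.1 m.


Q = 2.1 * 39 * 1.1^1.5 = 94.4872 m^3/s


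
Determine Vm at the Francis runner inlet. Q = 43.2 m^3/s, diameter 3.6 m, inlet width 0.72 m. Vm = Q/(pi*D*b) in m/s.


Vm = 43.2 / (pi * 3.6 * 0.72) = 5.3052 m/s


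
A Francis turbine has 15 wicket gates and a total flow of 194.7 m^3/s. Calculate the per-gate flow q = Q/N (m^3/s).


q = 194.7 / 15 = 12.9800 m^3/s


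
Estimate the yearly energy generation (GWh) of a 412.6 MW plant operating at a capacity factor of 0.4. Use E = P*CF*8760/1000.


E = 412.6 * 0.4 * 8760 / 1000 = 1445.7504 GWh


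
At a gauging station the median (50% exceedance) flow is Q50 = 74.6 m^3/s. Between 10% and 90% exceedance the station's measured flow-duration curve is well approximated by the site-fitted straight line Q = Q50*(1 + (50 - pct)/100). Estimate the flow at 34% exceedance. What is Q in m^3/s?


Q = 74.6 * (1 + (50 - 34)/100) = 86.5360 m^3/s


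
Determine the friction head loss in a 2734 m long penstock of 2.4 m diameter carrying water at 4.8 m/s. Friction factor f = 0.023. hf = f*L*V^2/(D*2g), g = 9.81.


hf = 0.023 * 2734 * 4.8^2 / (2.4 * 2 * 9.81) = 30.7680 m


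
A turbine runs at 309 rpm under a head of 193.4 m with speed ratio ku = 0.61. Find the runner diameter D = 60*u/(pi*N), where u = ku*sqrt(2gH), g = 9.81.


u = 0.61 * sqrt(2*9.81*193.4) = 37.5757 m/s
D = 60 * 37.5757 / (pi * 309) = 2.3225 m


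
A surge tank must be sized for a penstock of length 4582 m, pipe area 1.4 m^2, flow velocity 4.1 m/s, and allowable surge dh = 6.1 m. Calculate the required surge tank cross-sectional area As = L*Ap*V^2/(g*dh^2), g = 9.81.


As = 4582 * 1.4 * 4.1^2 / (9.81 * 6.1^2) = 295.4079 m^2


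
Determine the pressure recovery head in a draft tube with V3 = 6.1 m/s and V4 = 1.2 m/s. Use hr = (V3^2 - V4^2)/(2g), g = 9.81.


hr = (6.1^2 - 1.2^2) / (2*9.81) = 1.8231 m


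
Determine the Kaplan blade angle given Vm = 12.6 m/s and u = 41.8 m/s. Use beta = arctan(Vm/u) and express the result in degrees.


beta = arctan(12.6 / 41.8) = 16.7747 degrees


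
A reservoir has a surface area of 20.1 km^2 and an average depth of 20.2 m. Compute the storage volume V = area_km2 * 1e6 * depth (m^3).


V = 20.1 * 1e6 * 20.2 = 4.0602e+08 m^3


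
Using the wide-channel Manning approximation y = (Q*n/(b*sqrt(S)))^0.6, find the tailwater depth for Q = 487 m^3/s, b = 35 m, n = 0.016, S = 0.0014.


y = (487 * 0.016 / (35 * 0.0014^0.5))^0.6 = 2.9155 m


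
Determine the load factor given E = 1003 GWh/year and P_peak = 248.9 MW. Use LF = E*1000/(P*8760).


LF = 1003 * 1000 / (248.9 * 8760) = 0.4600


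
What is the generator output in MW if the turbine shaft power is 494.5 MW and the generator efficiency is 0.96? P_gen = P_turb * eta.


P_gen = 494.5 * 0.96 = 474.7200 MW


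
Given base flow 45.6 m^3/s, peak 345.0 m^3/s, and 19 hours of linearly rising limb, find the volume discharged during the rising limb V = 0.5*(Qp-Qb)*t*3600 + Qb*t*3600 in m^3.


V = 0.5*(345.0 - 45.6)*19*3600 + 45.6*19*3600 = 1.3359e+07 m^3


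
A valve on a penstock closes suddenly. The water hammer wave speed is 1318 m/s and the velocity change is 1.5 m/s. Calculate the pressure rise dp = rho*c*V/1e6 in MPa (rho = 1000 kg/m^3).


dp = 1000 * 1318 * 1.5 / 1e6 = 1.9770 MPa


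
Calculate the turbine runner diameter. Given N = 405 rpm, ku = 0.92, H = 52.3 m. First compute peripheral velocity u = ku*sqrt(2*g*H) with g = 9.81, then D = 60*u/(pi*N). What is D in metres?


u = 0.92 * sqrt(2*9.81*52.3) = 29.4705 m/s
D = 60 * 29.4705 / (pi * 405) = 1.3897 m


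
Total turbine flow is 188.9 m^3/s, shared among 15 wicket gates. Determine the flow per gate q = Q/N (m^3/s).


q = 188.9 / 15 = 12.5933 m^3/s


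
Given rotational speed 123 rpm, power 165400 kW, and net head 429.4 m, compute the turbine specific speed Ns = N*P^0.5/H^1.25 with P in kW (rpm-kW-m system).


Ns = 123 * 165400^0.5 / 429.4^1.25 = 25.5915


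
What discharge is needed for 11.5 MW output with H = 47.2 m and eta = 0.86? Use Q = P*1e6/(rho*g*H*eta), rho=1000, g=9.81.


Q = 11.5 * 1e6 / (1000 * 9.81 * 47.2 * 0.86) = 28.8794 m^3/s


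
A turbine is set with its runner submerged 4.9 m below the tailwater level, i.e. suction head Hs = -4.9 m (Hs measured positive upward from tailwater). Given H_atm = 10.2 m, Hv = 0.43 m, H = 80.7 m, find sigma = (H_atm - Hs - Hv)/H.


sigma = (10.2 - (-4.9) - 0.43) / 80.7 = 0.1818


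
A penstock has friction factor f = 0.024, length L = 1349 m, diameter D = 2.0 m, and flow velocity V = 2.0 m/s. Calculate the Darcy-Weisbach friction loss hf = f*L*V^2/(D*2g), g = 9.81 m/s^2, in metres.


hf = 0.024 * 1349 * 2.0^2 / (2.0 * 2 * 9.81) = 3.3003 m


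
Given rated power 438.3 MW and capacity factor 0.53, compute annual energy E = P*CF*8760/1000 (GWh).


E = 438.3 * 0.53 * 8760 / 1000 = 2034.9392 GWh


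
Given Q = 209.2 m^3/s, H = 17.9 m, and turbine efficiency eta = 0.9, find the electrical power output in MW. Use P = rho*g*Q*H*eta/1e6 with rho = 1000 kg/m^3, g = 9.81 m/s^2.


P = 1000 * 9.81 * 209.2 * 17.9 * 0.9 / 1e6 = 33.0618 MW


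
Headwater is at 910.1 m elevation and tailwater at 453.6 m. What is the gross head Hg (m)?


Hg = 910.1 - 453.6 = 456.5000 m


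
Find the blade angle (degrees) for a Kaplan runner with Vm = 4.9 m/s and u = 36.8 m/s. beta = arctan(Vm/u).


beta = arctan(4.9 / 36.8) = 7.5844 degrees


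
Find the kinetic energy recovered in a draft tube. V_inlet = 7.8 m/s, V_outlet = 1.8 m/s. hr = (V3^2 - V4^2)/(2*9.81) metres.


hr = (7.8^2 - 1.8^2) / (2*9.81) = 2.9358 m


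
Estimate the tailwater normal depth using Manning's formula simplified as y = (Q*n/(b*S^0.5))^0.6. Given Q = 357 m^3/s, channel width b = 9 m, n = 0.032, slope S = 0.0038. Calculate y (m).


y = (357 * 0.032 / (9 * 0.0038^0.5))^0.6 = 6.1406 m


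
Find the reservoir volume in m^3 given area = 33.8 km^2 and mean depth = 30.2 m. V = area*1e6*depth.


V = 33.8 * 1e6 * 30.2 = 1.0208e+09 m^3


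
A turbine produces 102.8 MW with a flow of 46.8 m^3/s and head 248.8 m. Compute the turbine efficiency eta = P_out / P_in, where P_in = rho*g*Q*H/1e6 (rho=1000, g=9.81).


P_in = 1000 * 9.81 * 46.8 * 248.8 / 1e6 = 114.2261 MW
eta = 102.8 / 114.2261 = 0.9000


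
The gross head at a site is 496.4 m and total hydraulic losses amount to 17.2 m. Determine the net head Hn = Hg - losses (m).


Hn = 496.4 - 17.2 = 479.2000 m


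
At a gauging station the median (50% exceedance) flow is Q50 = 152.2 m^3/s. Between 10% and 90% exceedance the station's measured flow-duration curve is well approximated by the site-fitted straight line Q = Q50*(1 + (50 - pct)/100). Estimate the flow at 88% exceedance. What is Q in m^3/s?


Q = 152.2 * (1 + (50 - 88)/100) = 94.3640 m^3/s


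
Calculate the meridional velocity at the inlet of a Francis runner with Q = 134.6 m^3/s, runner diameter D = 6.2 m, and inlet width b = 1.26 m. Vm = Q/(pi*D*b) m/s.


Vm = 134.6 / (pi * 6.2 * 1.26) = 5.4844 m/s


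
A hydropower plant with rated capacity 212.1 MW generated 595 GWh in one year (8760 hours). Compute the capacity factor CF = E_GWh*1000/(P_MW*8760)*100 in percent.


CF = 595 * 1000 / (212.1 * 8760) * 100 = 32.0238 %


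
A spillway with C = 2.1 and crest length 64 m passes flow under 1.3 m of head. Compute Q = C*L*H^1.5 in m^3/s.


Q = 2.1 * 64 * 1.3^1.5 = 199.2115 m^3/s


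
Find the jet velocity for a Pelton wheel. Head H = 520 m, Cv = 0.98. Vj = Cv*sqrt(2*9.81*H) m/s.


Vj = 0.98 * sqrt(2*9.81*520) = 98.9868 m/s


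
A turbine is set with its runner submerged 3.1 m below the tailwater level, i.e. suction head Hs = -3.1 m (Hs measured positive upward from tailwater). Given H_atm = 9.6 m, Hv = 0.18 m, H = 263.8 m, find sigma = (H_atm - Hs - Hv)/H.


sigma = (9.6 - (-3.1) - 0.18) / 263.8 = 0.0475


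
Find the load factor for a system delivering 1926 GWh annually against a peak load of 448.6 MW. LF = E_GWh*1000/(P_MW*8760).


LF = 1926 * 1000 / (448.6 * 8760) = 0.4901


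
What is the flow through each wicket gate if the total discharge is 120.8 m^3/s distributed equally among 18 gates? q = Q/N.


q = 120.8 / 18 = 6.7111 m^3/s


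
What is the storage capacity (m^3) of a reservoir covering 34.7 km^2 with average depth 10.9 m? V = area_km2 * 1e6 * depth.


V = 34.7 * 1e6 * 10.9 = 3.7823e+08 m^3


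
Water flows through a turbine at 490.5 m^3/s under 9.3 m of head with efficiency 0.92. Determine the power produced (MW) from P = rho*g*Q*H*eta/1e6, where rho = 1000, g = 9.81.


P = 1000 * 9.81 * 490.5 * 9.3 * 0.92 / 1e6 = 41.1698 MW


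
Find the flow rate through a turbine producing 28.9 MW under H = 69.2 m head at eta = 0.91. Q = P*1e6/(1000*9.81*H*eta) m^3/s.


Q = 28.9 * 1e6 / (1000 * 9.81 * 69.2 * 0.91) = 46.7823 m^3/s
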